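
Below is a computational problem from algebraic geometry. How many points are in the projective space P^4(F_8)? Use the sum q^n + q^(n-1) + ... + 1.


P^4(F_8) has (q^(n+1) - 1)/(q - 1) points.
= 8^4 + 8^3 + 8^2 + 8^1 + 8^0
= 4096 + 512 + 64 + 8 + 1
= 4681

4681


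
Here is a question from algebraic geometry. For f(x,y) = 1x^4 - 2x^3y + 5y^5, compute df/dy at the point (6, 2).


df/dy = (-2)*x^3 + 5*5*y^4
At (6,2): (-2)*6^3 + 5*5*2^4
= -432 + 400
= -32

-32


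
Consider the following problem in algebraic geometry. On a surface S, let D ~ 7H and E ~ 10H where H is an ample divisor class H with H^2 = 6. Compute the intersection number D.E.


Using bilinearity of the intersection pairing on a surface S:
(aH).(bH) = ab * (H.H)
We have H^2 = 6.
D.E = (7H).(10H) = 7*10*6
= 70*6
= 420

420


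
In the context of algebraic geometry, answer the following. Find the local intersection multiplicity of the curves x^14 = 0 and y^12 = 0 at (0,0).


The intersection multiplicity of V(x^a) and V(y^b) at the origin is:
I(O; V(x^14), V(y^12)) = dim_k(k[x,y]/(x^14, y^12))
A basis for k[x,y]/(x^14, y^12) is the set of monomials x^i * y^j
where 0 <= i < 14 and 0 <= j < 12.
The number of such monomials is 14 * 12 = 168

168


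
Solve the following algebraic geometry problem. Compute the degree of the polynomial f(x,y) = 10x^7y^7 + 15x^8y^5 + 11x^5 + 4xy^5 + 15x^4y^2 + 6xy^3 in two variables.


Examine each term for its total degree (sum of exponents).
  Term '10x^7y^7' has total degree 7+7 = 14.
  Term '15x^8y^5' has total degree 8+5 = 13.
  Term '11x^5' has total degree 5+0 = 5.
  Term '4xy^5' has total degree 1+5 = 6.
  Term '15x^4y^2' has total degree 4+2 = 6.
  Term '6xy^3' has total degree 1+3 = 4.
The maximum total degree among all terms is 14.

14


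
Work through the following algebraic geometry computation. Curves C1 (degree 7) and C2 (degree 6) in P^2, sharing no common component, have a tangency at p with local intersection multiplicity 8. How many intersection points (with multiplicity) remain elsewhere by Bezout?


By Bezout's theorem, the total intersection number is d1 * d2.
Total = 7 * 6 = 42
Intersection multiplicity at p = 8
Remaining intersections = 42 - 8 = 34

34


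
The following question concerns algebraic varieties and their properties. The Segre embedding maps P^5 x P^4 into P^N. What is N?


The Segre embedding maps P^m x P^n into P^N via
all products of coordinates from each factor.
N = (m+1)(n+1) - 1
N = (5+1)(4+1) - 1
N = 6*5 - 1
N = 30 - 1 = 29

29


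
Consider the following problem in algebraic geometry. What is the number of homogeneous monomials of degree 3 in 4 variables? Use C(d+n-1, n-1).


The number of degree-3 monomials in 4 variables is C(d+n-1, n-1).
= C(3+4-1, 4-1) = C(6, 3)
= 20

20


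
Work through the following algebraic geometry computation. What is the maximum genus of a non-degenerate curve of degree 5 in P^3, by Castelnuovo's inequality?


Castelnuovo's bound: write d - 1 = m(r-1) + epsilon with 0 <= epsilon < r-1.
d - 1 = 5 - 1 = 4
r - 1 = 3 - 1 = 2
4 = 2*2 + 0, so m = 2, epsilon = 0
pi(d, r) = m(m-1)(r-1)/2 + m*epsilon
= 2*1*2/2 + 2*0
= 4/2 + 0
= 2 + 0 = 2

2


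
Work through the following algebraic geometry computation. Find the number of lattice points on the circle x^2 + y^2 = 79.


Systematically check integer values of x where x^2 <= 79.
For each valid x, check if 79 - x^2 is a perfect square.
Total integer solutions found: 0

0


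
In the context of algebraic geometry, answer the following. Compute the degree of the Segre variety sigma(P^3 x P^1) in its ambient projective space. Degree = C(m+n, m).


The degree of the Segre variety P^3 x P^1 is C(m+n, m).
= C(4, 3)
= 4

4


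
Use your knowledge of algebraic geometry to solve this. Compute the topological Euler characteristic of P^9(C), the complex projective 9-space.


The complex projective space P^9 has one cell in each even real dimension 0, 2, ..., 18.
The cohomology groups are H^{2k}(P^9) = Z for k = 0,...,9, and 0 otherwise.
Euler characteristic = sum of Betti numbers = 1 per even-dimensional cohomology group.
chi(P^9) = 9 + 1 = 10

10


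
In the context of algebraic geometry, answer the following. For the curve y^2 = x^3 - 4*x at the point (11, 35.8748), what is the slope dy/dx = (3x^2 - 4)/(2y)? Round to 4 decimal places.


Using implicit differentiation of y^2 = x^3 - 4*x:
2y * dy/dx = 3x^2 - 4
dy/dx = (3x^2 - 4)/(2y)
Numerator: 3*11^2 - 4 = 359
Denominator: 2*35.8748 = 71.7496
dy/dx = 359/71.7496 = 5.0035

5.0035


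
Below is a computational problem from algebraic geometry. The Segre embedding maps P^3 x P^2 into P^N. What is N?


The Segre embedding maps P^m x P^n into P^N via
all products of coordinates from each factor.
N = (m+1)(n+1) - 1
N = (3+1)(2+1) - 1
N = 4*3 - 1
N = 12 - 1 = 11

11


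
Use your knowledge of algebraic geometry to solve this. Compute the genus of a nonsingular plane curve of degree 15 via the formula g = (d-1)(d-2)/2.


Using the genus formula for smooth plane curves:
g = (d-1)(d-2)/2
g = (15-1)(15-2)/2
g = 14*13/2
g = 182/2 = 91

91


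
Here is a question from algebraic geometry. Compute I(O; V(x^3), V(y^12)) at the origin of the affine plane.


The intersection multiplicity of V(x^a) and V(y^b) at the origin is:
I(O; V(x^3), V(y^12)) = dim_k(k[x,y]/(x^3, y^12))
A basis for k[x,y]/(x^3, y^12) is the set of monomials x^i * y^j
where 0 <= i < 3 and 0 <= j < 12.
The number of such monomials is 3 * 12 = 36

36


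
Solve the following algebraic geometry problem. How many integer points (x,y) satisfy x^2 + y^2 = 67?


Systematically check integer values of x where x^2 <= 67.
For each valid x, check if 67 - x^2 is a perfect square.
Total integer solutions found: 0

0


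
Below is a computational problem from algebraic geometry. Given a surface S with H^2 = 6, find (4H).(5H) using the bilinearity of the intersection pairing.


Using bilinearity of the intersection pairing on a surface S:
(aH).(bH) = ab * (H.H)
We have H^2 = 6.
D.E = (4H).(5H) = 4*5*6
= 20*6
= 120

120


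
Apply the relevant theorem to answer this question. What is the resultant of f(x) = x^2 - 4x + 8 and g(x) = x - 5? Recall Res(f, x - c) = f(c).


For Res(f, x - c), we evaluate f at x = c.
f(5) = 5^2 - 4*5 + 8
= 25 - 20 + 8
= 5 + 8 = 13
Res(f, g) = 13

13


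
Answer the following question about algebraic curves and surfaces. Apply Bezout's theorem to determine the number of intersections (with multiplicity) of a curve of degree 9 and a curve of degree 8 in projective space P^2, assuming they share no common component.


Bezout's theorem states the intersection count equals the product of degrees.
Intersection count = 9 * 8 = 72

72


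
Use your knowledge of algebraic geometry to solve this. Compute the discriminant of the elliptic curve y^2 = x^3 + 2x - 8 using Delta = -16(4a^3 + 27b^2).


Compute each component:
4a^3 = 4*2^3 = 4*8 = 32
27b^2 = 27*(-8)^2 = 27*64 = 1728
4a^3 + 27b^2 = 32 + 1728 = 1760
Delta = -16*1760 = -28160

-28160


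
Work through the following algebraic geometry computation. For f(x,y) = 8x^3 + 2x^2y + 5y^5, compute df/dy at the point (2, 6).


df/dy = 2*x^2 + 5*5*y^4
At (2,6): 2*2^2 + 5*5*6^4
= 8 + 32400
= 32408

32408


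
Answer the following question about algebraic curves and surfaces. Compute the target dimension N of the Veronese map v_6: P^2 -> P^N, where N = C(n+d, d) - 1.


The Veronese embedding v_d: P^n -> P^N maps each point to all
degree-d monomials in n+1 homogeneous coordinates.
N = C(n+d, d) - 1
N = C(2+6, 6) - 1
N = C(8, 6) - 1
C(8, 6) = 28
N = 28 - 1 = 27

27


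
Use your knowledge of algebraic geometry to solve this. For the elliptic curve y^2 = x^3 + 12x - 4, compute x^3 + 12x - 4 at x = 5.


Compute x^3 + 12x - 4 at x = 5:
x^3 = 5^3 = 125
12*x = 12*5 = 60
Sum: 125 + 60 - 4 = 181

181


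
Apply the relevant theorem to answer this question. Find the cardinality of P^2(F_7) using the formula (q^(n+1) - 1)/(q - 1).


P^2(F_7) has (q^(n+1) - 1)/(q - 1) points.
= 7^2 + 7^1 + 7^0
= 49 + 7 + 1
= 57

57


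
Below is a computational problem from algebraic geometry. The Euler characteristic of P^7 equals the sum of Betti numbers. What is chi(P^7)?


The complex projective space P^7 has one cell in each even real dimension 0, 2, ..., 14.
The cohomology groups are H^{2k}(P^7) = Z for k = 0,...,7, and 0 otherwise.
Euler characteristic = sum of Betti numbers = 1 per even-dimensional cohomology group.
chi(P^7) = 7 + 1 = 8

8


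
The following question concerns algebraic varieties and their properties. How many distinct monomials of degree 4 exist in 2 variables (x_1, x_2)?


The number of degree-4 monomials in 2 variables is C(d+n-1, n-1).
= C(4+2-1, 2-1) = C(5, 1)
= 5

5


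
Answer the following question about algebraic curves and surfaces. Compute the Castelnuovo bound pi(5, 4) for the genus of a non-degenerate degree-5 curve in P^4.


Castelnuovo's bound: write d - 1 = m(r-1) + epsilon with 0 <= epsilon < r-1.
d - 1 = 5 - 1 = 4
r - 1 = 4 - 1 = 3
4 = 1*3 + 1, so m = 1, epsilon = 1
pi(d, r) = m(m-1)(r-1)/2 + m*epsilon
= 1*0*3/2 + 1*1
= 0/2 + 1
= 0 + 1 = 1

1


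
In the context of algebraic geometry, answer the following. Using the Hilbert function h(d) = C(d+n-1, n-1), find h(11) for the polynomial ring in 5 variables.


The Hilbert function for the polynomial ring in 5 variables is:
h(d) = C(d+n-1, n-1)
h(11) = C(11+5-1, 5-1) = C(15, 4)
= 15! / (4! * 11!)
= 1365

1365


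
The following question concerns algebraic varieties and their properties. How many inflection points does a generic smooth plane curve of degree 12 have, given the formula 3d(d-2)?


For a general smooth plane curve C of degree d, the inflection points are
the intersection of C with its Hessian curve, which has degree 3(d-2).
By Bezout, the total intersection number is d * 3(d-2) = 12 * 30 = 360.
For a general curve every flex is ordinary, so each contributes
multiplicity 1 to C·Hess(C), and the number of distinct inflection
points is 3d(d-2).
Inflection points = 3*12*(12-2) = 3*12*10 = 360

360


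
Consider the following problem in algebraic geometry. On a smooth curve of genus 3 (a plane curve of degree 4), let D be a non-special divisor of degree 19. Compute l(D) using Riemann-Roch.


First, compute the genus of a smooth plane curve of degree 4:
g = (d-1)(d-2)/2 = (4-1)(4-2)/2 = 3
For a non-special divisor D (i.e., h^1(D) = 0), Riemann-Roch gives:
l(D) = deg(D) - g + 1
Since deg(D) = 19 >= 2g - 1 = 5, D is non-special.
l(D) = 19 - 3 + 1 = 17

17


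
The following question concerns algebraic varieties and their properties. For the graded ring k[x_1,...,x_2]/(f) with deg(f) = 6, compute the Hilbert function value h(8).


For R = k[x_1,...,x_n]/(f) with f homogeneous of degree e:
The Hilbert series is (1 - t^e)/(1 - t)^n.
So h(d) = C(d+n-1, n-1) - C(d-e+n-1, n-1) for d >= e.
With n=2, e=6, d=8:
C(8+2-1, 2-1) = C(9, 1) = 9
C(8-6+2-1, 2-1) = C(3, 1) = 3
h(8) = 9 - 3 = 6

6


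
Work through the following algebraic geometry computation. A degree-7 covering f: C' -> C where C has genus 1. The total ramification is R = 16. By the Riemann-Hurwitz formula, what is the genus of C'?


Riemann-Hurwitz formula: 2g' - 2 = d(2g - 2) + R
Given: d = 7, g = 1, R = 16
2g' - 2 = 7*(2*1 - 2) + 16
2g' - 2 = 7*0 + 16
2g' - 2 = 0 + 16 = 16
2g' = 18
g' = 9

9


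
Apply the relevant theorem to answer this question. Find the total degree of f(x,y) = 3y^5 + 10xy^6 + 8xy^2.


Examine each term for its total degree (sum of exponents).
  Term '3y^5' has total degree 0+5 = 5.
  Term '10xy^6' has total degree 1+6 = 7.
  Term '8xy^2' has total degree 1+2 = 3.
The maximum total degree among all terms is 7.

7


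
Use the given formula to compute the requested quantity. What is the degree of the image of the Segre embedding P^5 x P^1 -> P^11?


The degree of the Segre variety P^5 x P^1 is C(m+n, m).
= C(6, 5)
= 6

6


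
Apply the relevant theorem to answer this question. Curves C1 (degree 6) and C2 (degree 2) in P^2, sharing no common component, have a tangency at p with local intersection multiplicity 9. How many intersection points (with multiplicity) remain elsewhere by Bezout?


By Bezout's theorem, the total intersection number is d1 * d2.
Total = 6 * 2 = 12
Intersection multiplicity at p = 9
Remaining intersections = 12 - 9 = 3

3


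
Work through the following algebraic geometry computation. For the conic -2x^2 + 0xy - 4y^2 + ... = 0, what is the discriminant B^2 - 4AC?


The discriminant of a conic Ax^2 + Bxy + Cy^2 + ... = 0 is B^2 - 4AC.
B^2 = 0^2 = 0
4AC = 4*(-2)*(-4) = 32
Discriminant = 0 - 32 = -32

-32


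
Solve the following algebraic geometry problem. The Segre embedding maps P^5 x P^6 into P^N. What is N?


The Segre embedding maps P^m x P^n into P^N via
all products of coordinates from each factor.
N = (m+1)(n+1) - 1
N = (5+1)(6+1) - 1
N = 6*7 - 1
N = 42 - 1 = 41

41


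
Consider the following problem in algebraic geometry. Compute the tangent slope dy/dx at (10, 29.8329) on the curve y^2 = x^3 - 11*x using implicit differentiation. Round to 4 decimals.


Using implicit differentiation of y^2 = x^3 - 11*x:
2y * dy/dx = 3x^2 - 11
dy/dx = (3x^2 - 11)/(2y)
Numerator: 3*10^2 - 11 = 289
Denominator: 2*29.8329 = 59.6658
dy/dx = 289/59.6658 = 4.8436

4.8436


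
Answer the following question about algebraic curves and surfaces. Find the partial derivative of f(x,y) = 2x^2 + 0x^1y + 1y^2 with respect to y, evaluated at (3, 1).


df/dy = 0*x^1 + 2*1*y^1
At (3,1): 0*3^1 + 2*1*1^1
= 0 + 2
= 2

2


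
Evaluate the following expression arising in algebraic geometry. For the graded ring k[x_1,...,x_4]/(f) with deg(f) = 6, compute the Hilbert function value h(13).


For R = k[x_1,...,x_n]/(f) with f homogeneous of degree e:
The Hilbert series is (1 - t^e)/(1 - t)^n.
So h(d) = C(d+n-1, n-1) - C(d-e+n-1, n-1) for d >= e.
With n=4, e=6, d=13:
C(13+4-1, 4-1) = C(16, 3) = 560
C(13-6+4-1, 4-1) = C(10, 3) = 120
h(13) = 560 - 120 = 440

440


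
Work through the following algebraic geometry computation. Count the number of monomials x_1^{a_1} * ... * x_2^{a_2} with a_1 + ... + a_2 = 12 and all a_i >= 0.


The number of degree-12 monomials in 2 variables is C(d+n-1, n-1).
= C(12+2-1, 2-1) = C(13, 1)
= 13

13


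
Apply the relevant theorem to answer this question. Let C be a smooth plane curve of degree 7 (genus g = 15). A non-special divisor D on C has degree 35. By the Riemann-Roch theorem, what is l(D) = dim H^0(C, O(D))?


First, compute the genus of a smooth plane curve of degree 7:
g = (d-1)(d-2)/2 = (7-1)(7-2)/2 = 15
For a non-special divisor D (i.e., h^1(D) = 0), Riemann-Roch gives:
l(D) = deg(D) - g + 1
Since deg(D) = 35 >= 2g - 1 = 29, D is non-special.
l(D) = 35 - 15 + 1 = 21

21


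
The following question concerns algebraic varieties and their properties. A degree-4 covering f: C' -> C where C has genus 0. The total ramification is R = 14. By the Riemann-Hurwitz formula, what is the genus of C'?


Riemann-Hurwitz formula: 2g' - 2 = d(2g - 2) + R
Given: d = 4, g = 0, R = 14
2g' - 2 = 4*(2*0 - 2) + 14
2g' - 2 = 4*(-2) + 14
2g' - 2 = -8 + 14 = 6
2g' = 8
g' = 4

4


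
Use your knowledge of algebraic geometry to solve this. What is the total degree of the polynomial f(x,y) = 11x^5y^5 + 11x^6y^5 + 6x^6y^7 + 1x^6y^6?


Examine each term for its total degree (sum of exponents).
  Term '11x^5y^5' has total degree 5+5 = 10.
  Term '11x^6y^5' has total degree 6+5 = 11.
  Term '6x^6y^7' has total degree 6+7 = 13.
  Term '1x^6y^6' has total degree 6+6 = 12.
The maximum total degree among all terms is 13.

13


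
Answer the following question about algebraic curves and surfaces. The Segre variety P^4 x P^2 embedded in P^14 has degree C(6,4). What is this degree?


The degree of the Segre variety P^4 x P^2 is C(m+n, m).
= C(6, 4)
= 15

15


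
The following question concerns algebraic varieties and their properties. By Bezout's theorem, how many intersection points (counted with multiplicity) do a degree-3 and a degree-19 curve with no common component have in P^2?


Bezout's theorem states the intersection count equals the product of degrees.
Intersection count = 3 * 19 = 57

57


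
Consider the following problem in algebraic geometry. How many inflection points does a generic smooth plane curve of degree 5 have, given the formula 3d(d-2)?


For a general smooth plane curve C of degree d, the inflection points are
the intersection of C with its Hessian curve, which has degree 3(d-2).
By Bezout, the total intersection number is d * 3(d-2) = 5 * 9 = 45.
For a general curve every flex is ordinary, so each contributes
multiplicity 1 to C·Hess(C), and the number of distinct inflection
points is 3d(d-2).
Inflection points = 3*5*(5-2) = 3*5*3 = 45

45


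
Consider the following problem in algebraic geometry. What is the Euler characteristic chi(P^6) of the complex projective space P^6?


The complex projective space P^6 has one cell in each even real dimension 0, 2, ..., 12.
The cohomology groups are H^{2k}(P^6) = Z for k = 0,...,6, and 0 otherwise.
Euler characteristic = sum of Betti numbers = 1 per even-dimensional cohomology group.
chi(P^6) = 6 + 1 = 7

7


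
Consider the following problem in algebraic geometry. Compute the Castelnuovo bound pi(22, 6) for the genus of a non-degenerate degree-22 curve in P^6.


Castelnuovo's bound: write d - 1 = m(r-1) + epsilon with 0 <= epsilon < r-1.
d - 1 = 22 - 1 = 21
r - 1 = 6 - 1 = 5
21 = 4*5 + 1, so m = 4, epsilon = 1
pi(d, r) = m(m-1)(r-1)/2 + m*epsilon
= 4*3*5/2 + 4*1
= 60/2 + 4
= 30 + 4 = 34

34


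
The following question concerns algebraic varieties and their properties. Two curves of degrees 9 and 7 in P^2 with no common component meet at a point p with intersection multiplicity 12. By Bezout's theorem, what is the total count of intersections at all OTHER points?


By Bezout's theorem, the total intersection number is d1 * d2.
Total = 9 * 7 = 63
Intersection multiplicity at p = 12
Remaining intersections = 63 - 12 = 51

51


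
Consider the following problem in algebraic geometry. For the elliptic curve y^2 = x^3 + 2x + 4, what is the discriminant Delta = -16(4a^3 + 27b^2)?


Compute each component:
4a^3 = 4*2^3 = 4*8 = 32
27b^2 = 27*4^2 = 27*16 = 432
4a^3 + 27b^2 = 32 + 432 = 464
Delta = -16*464 = -7424

-7424


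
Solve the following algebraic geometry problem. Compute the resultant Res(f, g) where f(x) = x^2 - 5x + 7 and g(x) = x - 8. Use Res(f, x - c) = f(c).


For Res(f, x - c), we evaluate f at x = c.
f(8) = 8^2 - 5*8 + 7
= 64 - 40 + 7
= 24 + 7 = 31
Res(f, g) = 31

31


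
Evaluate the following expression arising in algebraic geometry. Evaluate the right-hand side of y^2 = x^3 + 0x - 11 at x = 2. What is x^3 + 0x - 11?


Compute x^3 + 0x - 11 at x = 2:
x^3 = 2^3 = 8
0*x = 0*2 = 0
Sum: 8 + 0 - 11 = -3

-3


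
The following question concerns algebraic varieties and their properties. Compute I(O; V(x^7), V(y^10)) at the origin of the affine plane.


The intersection multiplicity of V(x^a) and V(y^b) at the origin is:
I(O; V(x^7), V(y^10)) = dim_k(k[x,y]/(x^7, y^10))
A basis for k[x,y]/(x^7, y^10) is the set of monomials x^i * y^j
where 0 <= i < 7 and 0 <= j < 10.
The number of such monomials is 7 * 10 = 70

70


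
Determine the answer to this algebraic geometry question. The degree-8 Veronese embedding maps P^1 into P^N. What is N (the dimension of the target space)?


The Veronese embedding v_d: P^n -> P^N maps each point to all
degree-d monomials in n+1 homogeneous coordinates.
N = C(n+d, d) - 1
N = C(1+8, 8) - 1
N = C(9, 8) - 1
C(9, 8) = 9
N = 9 - 1 = 8

8


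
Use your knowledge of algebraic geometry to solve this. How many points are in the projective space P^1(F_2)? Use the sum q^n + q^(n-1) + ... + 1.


P^1(F_2) has (q^(n+1) - 1)/(q - 1) points.
= 2^1 + 2^0
= 2 + 1
= 3

3


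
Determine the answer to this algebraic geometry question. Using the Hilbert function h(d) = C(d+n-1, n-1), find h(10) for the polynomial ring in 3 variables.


The Hilbert function for the polynomial ring in 3 variables is:
h(d) = C(d+n-1, n-1)
h(10) = C(10+3-1, 3-1) = C(12, 2)
= 12! / (2! * 10!)
= 66

66


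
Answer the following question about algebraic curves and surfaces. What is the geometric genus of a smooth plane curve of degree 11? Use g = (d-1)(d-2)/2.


Using the genus formula for smooth plane curves:
g = (d-1)(d-2)/2
g = (11-1)(11-2)/2
g = 10*9/2
g = 90/2 = 45

45


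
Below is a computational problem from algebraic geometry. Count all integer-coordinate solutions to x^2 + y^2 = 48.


Systematically check integer values of x where x^2 <= 48.
For each valid x, check if 48 - x^2 is a perfect square.
Total integer solutions found: 0

0


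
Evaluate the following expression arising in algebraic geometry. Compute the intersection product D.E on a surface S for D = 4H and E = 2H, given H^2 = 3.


Using bilinearity of the intersection pairing on a surface S:
(aH).(bH) = ab * (H.H)
We have H^2 = 3.
D.E = (4H).(2H) = 4*2*3
= 8*3
= 24

24


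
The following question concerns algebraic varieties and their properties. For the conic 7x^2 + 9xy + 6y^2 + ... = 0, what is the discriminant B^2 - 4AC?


The discriminant of a conic Ax^2 + Bxy + Cy^2 + ... = 0 is B^2 - 4AC.
B^2 = 9^2 = 81
4AC = 4*7*6 = 168
Discriminant = 81 - 168 = -87

-87


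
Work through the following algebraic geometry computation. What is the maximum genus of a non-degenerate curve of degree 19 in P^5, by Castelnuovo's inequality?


Castelnuovo's bound: write d - 1 = m(r-1) + epsilon with 0 <= epsilon < r-1.
d - 1 = 19 - 1 = 18
r - 1 = 5 - 1 = 4
18 = 4*4 + 2, so m = 4, epsilon = 2
pi(d, r) = m(m-1)(r-1)/2 + m*epsilon
= 4*3*4/2 + 4*2
= 48/2 + 8
= 24 + 8 = 32

32


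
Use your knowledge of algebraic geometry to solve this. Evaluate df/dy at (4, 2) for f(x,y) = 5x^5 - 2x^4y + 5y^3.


df/dy = (-2)*x^4 + 3*5*y^2
At (4,2): (-2)*4^4 + 3*5*2^2
= -512 + 60
= -452

-452


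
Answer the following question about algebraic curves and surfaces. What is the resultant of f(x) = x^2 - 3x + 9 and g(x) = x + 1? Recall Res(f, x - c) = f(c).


For Res(f, x - c), we evaluate f at x = c.
f(-1) = (-1)^2 - 3*(-1) + 9
= 1 + 3 + 9
= 4 + 9 = 13
Res(f, g) = 13

13


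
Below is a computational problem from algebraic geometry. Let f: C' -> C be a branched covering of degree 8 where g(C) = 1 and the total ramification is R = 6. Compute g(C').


Riemann-Hurwitz formula: 2g' - 2 = d(2g - 2) + R
Given: d = 8, g = 1, R = 6
2g' - 2 = 8*(2*1 - 2) + 6
2g' - 2 = 8*0 + 6
2g' - 2 = 0 + 6 = 6
2g' = 8
g' = 4

4


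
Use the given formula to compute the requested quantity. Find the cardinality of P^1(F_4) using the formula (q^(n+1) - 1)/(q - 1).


P^1(F_4) has (q^(n+1) - 1)/(q - 1) points.
= 4^1 + 4^0
= 4 + 1
= 5

5


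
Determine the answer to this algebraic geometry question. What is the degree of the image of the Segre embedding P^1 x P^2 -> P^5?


The degree of the Segre variety P^1 x P^2 is C(m+n, m).
= C(3, 1)
= 3

3


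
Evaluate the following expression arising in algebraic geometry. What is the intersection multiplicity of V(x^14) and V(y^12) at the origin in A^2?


The intersection multiplicity of V(x^a) and V(y^b) at the origin is:
I(O; V(x^14), V(y^12)) = dim_k(k[x,y]/(x^14, y^12))
A basis for k[x,y]/(x^14, y^12) is the set of monomials x^i * y^j
where 0 <= i < 14 and 0 <= j < 12.
The number of such monomials is 14 * 12 = 168

168


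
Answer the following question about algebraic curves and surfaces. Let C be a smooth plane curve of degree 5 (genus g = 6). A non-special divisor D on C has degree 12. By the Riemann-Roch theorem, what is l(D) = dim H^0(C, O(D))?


First, compute the genus of a smooth plane curve of degree 5:
g = (d-1)(d-2)/2 = (5-1)(5-2)/2 = 6
For a non-special divisor D (i.e., h^1(D) = 0), Riemann-Roch gives:
l(D) = deg(D) - g + 1
Since deg(D) = 12 >= 2g - 1 = 11, D is non-special.
l(D) = 12 - 6 + 1 = 7

7


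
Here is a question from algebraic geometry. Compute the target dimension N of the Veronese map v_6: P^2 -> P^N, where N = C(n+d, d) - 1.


The Veronese embedding v_d: P^n -> P^N maps each point to all
degree-d monomials in n+1 homogeneous coordinates.
N = C(n+d, d) - 1
N = C(2+6, 6) - 1
N = C(8, 6) - 1
C(8, 6) = 28
N = 28 - 1 = 27

27


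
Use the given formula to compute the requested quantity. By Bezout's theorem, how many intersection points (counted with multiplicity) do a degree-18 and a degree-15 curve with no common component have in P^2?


Bezout's theorem states the intersection count equals the product of degrees.
Intersection count = 18 * 15 = 270

270


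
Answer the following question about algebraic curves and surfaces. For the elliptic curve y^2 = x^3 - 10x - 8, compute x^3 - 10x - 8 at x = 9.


Compute x^3 - 10x - 8 at x = 9:
x^3 = 9^3 = 729
(-10)*x = (-10)*9 = -90
Sum: 729 - 90 - 8 = 631

631


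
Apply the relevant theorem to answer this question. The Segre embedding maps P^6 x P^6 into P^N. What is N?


The Segre embedding maps P^m x P^n into P^N via
all products of coordinates from each factor.
N = (m+1)(n+1) - 1
N = (6+1)(6+1) - 1
N = 7*7 - 1
N = 49 - 1 = 48

48


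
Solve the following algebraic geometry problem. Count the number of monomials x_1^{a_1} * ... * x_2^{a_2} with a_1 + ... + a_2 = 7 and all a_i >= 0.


The number of degree-7 monomials in 2 variables is C(d+n-1, n-1).
= C(7+2-1, 2-1) = C(8, 1)
= 8

8


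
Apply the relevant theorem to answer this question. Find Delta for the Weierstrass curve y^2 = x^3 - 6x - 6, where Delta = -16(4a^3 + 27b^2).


Compute each component:
4a^3 = 4*(-6)^3 = 4*(-216) = -864
27b^2 = 27*(-6)^2 = 27*36 = 972
4a^3 + 27b^2 = -864 + 972 = 108
Delta = -16*108 = -1728

-1728


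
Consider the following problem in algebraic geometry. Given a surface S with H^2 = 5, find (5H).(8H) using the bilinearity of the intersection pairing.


Using bilinearity of the intersection pairing on a surface S:
(aH).(bH) = ab * (H.H)
We have H^2 = 5.
D.E = (5H).(8H) = 5*8*5
= 40*5
= 200

200


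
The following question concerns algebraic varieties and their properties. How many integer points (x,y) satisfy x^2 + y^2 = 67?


Systematically check integer values of x where x^2 <= 67.
For each valid x, check if 67 - x^2 is a perfect square.
Total integer solutions found: 0

0


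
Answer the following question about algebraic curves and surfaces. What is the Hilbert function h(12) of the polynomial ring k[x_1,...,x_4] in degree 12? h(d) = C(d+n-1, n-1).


The Hilbert function for the polynomial ring in 4 variables is:
h(d) = C(d+n-1, n-1)
h(12) = C(12+4-1, 4-1) = C(15, 3)
= 15! / (3! * 12!)
= 455

455


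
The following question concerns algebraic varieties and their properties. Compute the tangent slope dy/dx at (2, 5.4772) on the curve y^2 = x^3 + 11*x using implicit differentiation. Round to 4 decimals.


Using implicit differentiation of y^2 = x^3 + 11*x:
2y * dy/dx = 3x^2 + 11
dy/dx = (3x^2 + 11)/(2y)
Numerator: 3*2^2 + 11 = 23
Denominator: 2*5.4772 = 10.9544
dy/dx = 23/10.9544 = 2.0996

2.0996


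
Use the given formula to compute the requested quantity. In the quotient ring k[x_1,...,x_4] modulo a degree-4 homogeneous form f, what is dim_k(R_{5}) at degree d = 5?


For R = k[x_1,...,x_n]/(f) with f homogeneous of degree e:
The Hilbert series is (1 - t^e)/(1 - t)^n.
So h(d) = C(d+n-1, n-1) - C(d-e+n-1, n-1) for d >= e.
With n=4, e=4, d=5:
C(5+4-1, 4-1) = C(8, 3) = 56
C(5-4+4-1, 4-1) = C(4, 3) = 4
h(5) = 56 - 4 = 52

52


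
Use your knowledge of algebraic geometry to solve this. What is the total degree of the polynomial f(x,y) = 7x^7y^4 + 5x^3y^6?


Examine each term for its total degree (sum of exponents).
  Term '7x^7y^4' has total degree 7+4 = 11.
  Term '5x^3y^6' has total degree 3+6 = 9.
The maximum total degree among all terms is 11.

11


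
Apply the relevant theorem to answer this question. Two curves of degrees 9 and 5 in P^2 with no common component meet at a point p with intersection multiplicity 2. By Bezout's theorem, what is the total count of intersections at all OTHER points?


By Bezout's theorem, the total intersection number is d1 * d2.
Total = 9 * 5 = 45
Intersection multiplicity at p = 2
Remaining intersections = 45 - 2 = 43

43


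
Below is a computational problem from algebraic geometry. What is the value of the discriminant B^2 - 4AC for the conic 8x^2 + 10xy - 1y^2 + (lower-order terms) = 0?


The discriminant of a conic Ax^2 + Bxy + Cy^2 + ... = 0 is B^2 - 4AC.
B^2 = 10^2 = 100
4AC = 4*8*(-1) = -32
Discriminant = 100 + 32 = 132

132


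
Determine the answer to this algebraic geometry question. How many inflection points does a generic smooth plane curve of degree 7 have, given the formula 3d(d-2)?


For a general smooth plane curve C of degree d, the inflection points are
the intersection of C with its Hessian curve, which has degree 3(d-2).
By Bezout, the total intersection number is d * 3(d-2) = 7 * 15 = 105.
For a general curve every flex is ordinary, so each contributes
multiplicity 1 to C·Hess(C), and the number of distinct inflection
points is 3d(d-2).
Inflection points = 3*7*(7-2) = 3*7*5 = 105

105


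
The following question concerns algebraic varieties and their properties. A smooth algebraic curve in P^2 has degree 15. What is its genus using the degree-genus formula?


Using the genus formula for smooth plane curves:
g = (d-1)(d-2)/2
g = (15-1)(15-2)/2
g = 14*13/2
g = 182/2 = 91

91


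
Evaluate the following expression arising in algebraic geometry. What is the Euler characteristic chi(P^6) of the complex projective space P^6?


The complex projective space P^6 has one cell in each even real dimension 0, 2, ..., 12.
The cohomology groups are H^{2k}(P^6) = Z for k = 0,...,6, and 0 otherwise.
Euler characteristic = sum of Betti numbers = 1 per even-dimensional cohomology group.
chi(P^6) = 6 + 1 = 7

7


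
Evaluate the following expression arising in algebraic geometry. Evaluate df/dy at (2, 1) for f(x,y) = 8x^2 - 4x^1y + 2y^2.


df/dy = (-4)*x^1 + 2*2*y^1
At (2,1): (-4)*2^1 + 2*2*1^1
= -8 + 4
= -4

-4


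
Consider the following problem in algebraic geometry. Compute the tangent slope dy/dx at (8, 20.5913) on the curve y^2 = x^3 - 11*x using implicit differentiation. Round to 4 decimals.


Using implicit differentiation of y^2 = x^3 - 11*x:
2y * dy/dx = 3x^2 - 11
dy/dx = (3x^2 - 11)/(2y)
Numerator: 3*8^2 - 11 = 181
Denominator: 2*20.5913 = 41.1826
dy/dx = 181/41.1826 = 4.3951

4.3951


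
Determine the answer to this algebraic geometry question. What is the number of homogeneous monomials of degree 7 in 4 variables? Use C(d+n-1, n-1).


The number of degree-7 monomials in 4 variables is C(d+n-1, n-1).
= C(7+4-1, 4-1) = C(10, 3)
= 120

120


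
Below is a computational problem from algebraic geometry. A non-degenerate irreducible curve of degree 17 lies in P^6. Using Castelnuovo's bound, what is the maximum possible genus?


Castelnuovo's bound: write d - 1 = m(r-1) + epsilon with 0 <= epsilon < r-1.
d - 1 = 17 - 1 = 16
r - 1 = 6 - 1 = 5
16 = 3*5 + 1, so m = 3, epsilon = 1
pi(d, r) = m(m-1)(r-1)/2 + m*epsilon
= 3*2*5/2 + 3*1
= 30/2 + 3
= 15 + 3 = 18

18


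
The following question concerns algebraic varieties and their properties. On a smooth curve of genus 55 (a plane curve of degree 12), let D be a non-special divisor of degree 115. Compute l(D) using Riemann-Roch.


First, compute the genus of a smooth plane curve of degree 12:
g = (d-1)(d-2)/2 = (12-1)(12-2)/2 = 55
For a non-special divisor D (i.e., h^1(D) = 0), Riemann-Roch gives:
l(D) = deg(D) - g + 1
Since deg(D) = 115 >= 2g - 1 = 109, D is non-special.
l(D) = 115 - 55 + 1 = 61

61


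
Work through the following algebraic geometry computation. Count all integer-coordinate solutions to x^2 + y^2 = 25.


Systematically check integer values of x where x^2 <= 25.
For each valid x, check if 25 - x^2 is a perfect square.
x=0: 25 - 0 = 25, sqrt = 5 (valid)
x=3: 25 - 9 = 16, sqrt = 4 (valid)
x=4: 25 - 16 = 9, sqrt = 3 (valid)
x=5: 25 - 25 = 0, sqrt = 0 (valid)
Total integer solutions found: 12

12


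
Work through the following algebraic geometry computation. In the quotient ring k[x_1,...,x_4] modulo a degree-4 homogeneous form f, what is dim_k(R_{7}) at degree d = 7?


For R = k[x_1,...,x_n]/(f) with f homogeneous of degree e:
The Hilbert series is (1 - t^e)/(1 - t)^n.
So h(d) = C(d+n-1, n-1) - C(d-e+n-1, n-1) for d >= e.
With n=4, e=4, d=7:
C(7+4-1, 4-1) = C(10, 3) = 120
C(7-4+4-1, 4-1) = C(6, 3) = 20
h(7) = 120 - 20 = 100

100


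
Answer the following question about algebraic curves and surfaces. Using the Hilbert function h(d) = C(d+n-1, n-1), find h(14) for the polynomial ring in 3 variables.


The Hilbert function for the polynomial ring in 3 variables is:
h(d) = C(d+n-1, n-1)
h(14) = C(14+3-1, 3-1) = C(16, 2)
= 16! / (2! * 14!)
= 120

120


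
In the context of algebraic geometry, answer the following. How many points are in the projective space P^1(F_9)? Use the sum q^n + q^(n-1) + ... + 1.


P^1(F_9) has (q^(n+1) - 1)/(q - 1) points.
= 9^1 + 9^0
= 9 + 1
= 10

10


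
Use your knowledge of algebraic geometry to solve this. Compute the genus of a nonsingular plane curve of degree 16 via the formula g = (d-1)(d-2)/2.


Using the genus formula for smooth plane curves:
g = (d-1)(d-2)/2
g = (16-1)(16-2)/2
g = 15*14/2
g = 210/2 = 105

105


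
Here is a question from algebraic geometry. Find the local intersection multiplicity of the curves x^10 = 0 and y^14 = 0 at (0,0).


The intersection multiplicity of V(x^a) and V(y^b) at the origin is:
I(O; V(x^10), V(y^14)) = dim_k(k[x,y]/(x^10, y^14))
A basis for k[x,y]/(x^10, y^14) is the set of monomials x^i * y^j
where 0 <= i < 10 and 0 <= j < 14.
The number of such monomials is 10 * 14 = 140

140


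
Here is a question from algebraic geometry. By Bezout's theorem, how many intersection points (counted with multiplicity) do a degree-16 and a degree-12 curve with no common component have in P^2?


Bezout's theorem states the intersection count equals the product of degrees.
Intersection count = 16 * 12 = 192

192


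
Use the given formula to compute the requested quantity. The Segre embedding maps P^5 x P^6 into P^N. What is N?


The Segre embedding maps P^m x P^n into P^N via
all products of coordinates from each factor.
N = (m+1)(n+1) - 1
N = (5+1)(6+1) - 1
N = 6*7 - 1
N = 42 - 1 = 41

41


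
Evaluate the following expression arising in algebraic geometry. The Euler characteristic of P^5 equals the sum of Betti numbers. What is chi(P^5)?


The complex projective space P^5 has one cell in each even real dimension 0, 2, ..., 10.
The cohomology groups are H^{2k}(P^5) = Z for k = 0,...,5, and 0 otherwise.
Euler characteristic = sum of Betti numbers = 1 per even-dimensional cohomology group.
chi(P^5) = 5 + 1 = 6

6


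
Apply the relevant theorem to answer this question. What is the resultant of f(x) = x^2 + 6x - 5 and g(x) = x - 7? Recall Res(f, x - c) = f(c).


For Res(f, x - c), we evaluate f at x = c.
f(7) = 7^2 + 6*7 - 5
= 49 + 42 - 5
= 91 - 5 = 86
Res(f, g) = 86

86


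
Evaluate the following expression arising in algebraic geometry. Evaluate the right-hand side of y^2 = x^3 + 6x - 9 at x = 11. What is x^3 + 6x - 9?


Compute x^3 + 6x - 9 at x = 11:
x^3 = 11^3 = 1331
6*x = 6*11 = 66
Sum: 1331 + 66 - 9 = 1388

1388


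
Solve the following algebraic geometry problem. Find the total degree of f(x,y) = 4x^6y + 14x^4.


Examine each term for its total degree (sum of exponents).
  Term '4x^6y' has total degree 6+1 = 7.
  Term '14x^4' has total degree 4+0 = 4.
The maximum total degree among all terms is 7.

7


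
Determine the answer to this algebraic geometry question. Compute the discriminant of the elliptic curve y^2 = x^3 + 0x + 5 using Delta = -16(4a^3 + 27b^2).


Compute each component:
4a^3 = 4*0^3 = 4*0 = 0
27b^2 = 27*5^2 = 27*25 = 675
4a^3 + 27b^2 = 0 + 675 = 675
Delta = -16*675 = -10800

-10800


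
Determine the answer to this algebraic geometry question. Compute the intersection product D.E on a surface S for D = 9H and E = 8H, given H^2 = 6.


Using bilinearity of the intersection pairing on a surface S:
(aH).(bH) = ab * (H.H)
We have H^2 = 6.
D.E = (9H).(8H) = 9*8*6
= 72*6
= 432

432


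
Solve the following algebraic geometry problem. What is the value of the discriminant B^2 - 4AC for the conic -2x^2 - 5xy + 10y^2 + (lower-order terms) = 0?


The discriminant of a conic Ax^2 + Bxy + Cy^2 + ... = 0 is B^2 - 4AC.
B^2 = (-5)^2 = 25
4AC = 4*(-2)*10 = -80
Discriminant = 25 + 80 = 105

105


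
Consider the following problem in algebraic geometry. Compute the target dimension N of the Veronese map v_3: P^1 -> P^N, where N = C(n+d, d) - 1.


The Veronese embedding v_d: P^n -> P^N maps each point to all
degree-d monomials in n+1 homogeneous coordinates.
N = C(n+d, d) - 1
N = C(1+3, 3) - 1
N = C(4, 3) - 1
C(4, 3) = 4
N = 4 - 1 = 3

3


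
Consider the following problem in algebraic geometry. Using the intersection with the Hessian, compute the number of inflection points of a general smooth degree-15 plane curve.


For a general smooth plane curve C of degree d, the inflection points are
the intersection of C with its Hessian curve, which has degree 3(d-2).
By Bezout, the total intersection number is d * 3(d-2) = 15 * 39 = 585.
For a general curve every flex is ordinary, so each contributes
multiplicity 1 to C·Hess(C), and the number of distinct inflection
points is 3d(d-2).
Inflection points = 3*15*(15-2) = 3*15*13 = 585

585


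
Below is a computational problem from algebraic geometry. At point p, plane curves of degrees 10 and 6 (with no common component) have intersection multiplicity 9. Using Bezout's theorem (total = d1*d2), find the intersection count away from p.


By Bezout's theorem, the total intersection number is d1 * d2.
Total = 10 * 6 = 60
Intersection multiplicity at p = 9
Remaining intersections = 60 - 9 = 51

51


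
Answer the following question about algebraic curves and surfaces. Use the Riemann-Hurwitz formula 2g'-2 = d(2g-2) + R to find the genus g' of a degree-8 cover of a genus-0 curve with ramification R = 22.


Riemann-Hurwitz formula: 2g' - 2 = d(2g - 2) + R
Given: d = 8, g = 0, R = 22
2g' - 2 = 8*(2*0 - 2) + 22
2g' - 2 = 8*(-2) + 22
2g' - 2 = -16 + 22 = 6
2g' = 8
g' = 4

4


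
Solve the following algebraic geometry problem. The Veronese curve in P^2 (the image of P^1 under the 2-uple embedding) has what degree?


The rational normal curve in P^2 is the image of P^1 under the 2-uple Veronese.
A general hyperplane in P^2 pulls back to a degree-2 form on P^1, which has 2 zeros,
so the curve meets a general hyperplane in 2 points. Degree = 2.

2


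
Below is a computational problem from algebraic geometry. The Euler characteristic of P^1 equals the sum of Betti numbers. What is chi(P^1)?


The complex projective space P^1 has one cell in each even real dimension 0, 2, ..., 2.
The cohomology groups are H^{2k}(P^1) = Z for k = 0,...,1, and 0 otherwise.
Euler characteristic = sum of Betti numbers = 1 per even-dimensional cohomology group.
chi(P^1) = 1 + 1 = 2

2


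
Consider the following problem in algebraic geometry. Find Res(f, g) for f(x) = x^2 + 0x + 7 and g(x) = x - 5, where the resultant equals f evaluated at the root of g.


For Res(f, x - c), we evaluate f at x = c.
f(5) = 5^2 + 0*5 + 7
= 25 + 0 + 7
= 25 + 7 = 32
Res(f, g) = 32

32


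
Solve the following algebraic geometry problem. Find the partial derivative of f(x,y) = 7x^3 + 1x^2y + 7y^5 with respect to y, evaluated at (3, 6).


df/dy = 1*x^2 + 5*7*y^4
At (3,6): 1*3^2 + 5*7*6^4
= 9 + 45360
= 45369

45369


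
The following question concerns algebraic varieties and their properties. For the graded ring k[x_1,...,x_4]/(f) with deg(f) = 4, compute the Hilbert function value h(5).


For R = k[x_1,...,x_n]/(f) with f homogeneous of degree e:
The Hilbert series is (1 - t^e)/(1 - t)^n.
So h(d) = C(d+n-1, n-1) - C(d-e+n-1, n-1) for d >= e.
With n=4, e=4, d=5:
C(5+4-1, 4-1) = C(8, 3) = 56
C(5-4+4-1, 4-1) = C(4, 3) = 4
h(5) = 56 - 4 = 52

52
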